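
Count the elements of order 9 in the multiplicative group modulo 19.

6

φ(19) = 19 − 1 = 18 = 2 · 3^2.
Since (Z/19Z)^× is cyclic of order 18, the number of elements of order d is φ(d) when d | 18 and 0 otherwise.
9 = 3^2 divides 18, and φ(9) = 6.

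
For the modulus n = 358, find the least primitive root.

7

φ(358) = φ(2)·φ(179) = 1·178 = 178 = 2 · 89.
g is a primitive root iff g^(178/q) ≢ 1 (mod 358) for each prime q ∈ {2, 89}.
g = 2: gcd(2, 358) = 2 > 1, not a unit — skip.
g = 3: 3^89 ≡ 1 — hits 1, so not a primitive root.
g = 4: gcd(4, 358) = 2 > 1, not a unit — skip.
g = 5: 5^89 ≡ 1 — hits 1, so not a primitive root.
g = 6: gcd(6, 358) = 2 > 1, not a unit — skip.
g = 7: 7^89 ≡ 357; 7^2 ≡ 49 — none is 1, so 7 is a primitive root.
So 7 is the smallest generator of (Z/358Z)^×.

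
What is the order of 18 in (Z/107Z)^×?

106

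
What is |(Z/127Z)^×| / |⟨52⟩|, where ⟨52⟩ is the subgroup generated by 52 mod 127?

14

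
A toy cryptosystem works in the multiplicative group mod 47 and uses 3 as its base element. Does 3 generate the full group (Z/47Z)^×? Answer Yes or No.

No

φ(47) = 47 − 1 = 46 = 2 · 23.
3 is a primitive root mod 47 iff 3^(φ(47)/q) ≢ 1 for every prime q | φ(47), i.e. q ∈ {2, 23}.
3^23 ≡ 1 (mod 47)  [q = 2: ≡ 1 ✗]
3^2 ≡ 9 (mod 47)  [q = 23: ≢ 1 ✓]
Since 3^23 ≡ 1, the order of 3 divides 23 < 46, so 3 is not a primitive root.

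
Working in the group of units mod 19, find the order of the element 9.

The order of 9 must divide φ(19) = 19 − 1 = 18 = 2 · 3^2.
Divisors of 18: 1, 2, 3, 6, 9, 18.
Compute 9^d (mod 19) for the divisors d until we hit 1:
9^1 ≡ 9
9^2 ≡ 5
9^3 ≡ 7
9^6 ≡ 11
9^9 ≡ 1
Therefore the multiplicative order of 9 modulo 19 is 9.

9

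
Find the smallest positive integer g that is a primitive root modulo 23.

5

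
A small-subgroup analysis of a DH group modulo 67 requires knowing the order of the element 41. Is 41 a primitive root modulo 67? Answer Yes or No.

φ(67) = 67 − 1 = 66 = 2 · 3 · 11.
It suffices to check that the order of 41 is not a proper divisor of 66: compute 41^(66/q) for q ∈ {2, 3, 11}.
41^33 ≡ 66 (mod 67)  [q = 2: ≢ 1 ✓]
41^22 ≡ 29 (mod 67)  [q = 3: ≢ 1 ✓]
41^6 ≡ 15 (mod 67)  [q = 11: ≢ 1 ✓]
All checks pass, so 41 has order 66 and is a primitive root modulo 67.

Yes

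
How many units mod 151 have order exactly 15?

8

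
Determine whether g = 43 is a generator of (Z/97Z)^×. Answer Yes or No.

φ(97) = 97 − 1 = 96 = 2^5 · 3.
Test 43^(96/q) mod 97 for each prime factor q of 96:
43^48 ≡ 1 (mod 97)  [q = 2: ≡ 1 ✗]
43^32 ≡ 35 (mod 97)  [q = 3: ≢ 1 ✓]
The check at q = 2 fails, so 43 generates a proper subgroup.

No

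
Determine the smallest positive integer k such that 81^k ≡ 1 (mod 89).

22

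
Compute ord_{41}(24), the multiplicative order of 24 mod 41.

40

ord(24) | φ(41) = 41 − 1 = 40 = 2^3 · 5.
Divisors of 40: 1, 2, 4, 5, 8, 10, 20, 40.
Evaluate successive powers at the divisors of 40:
24^1 ≡ 24 (mod 41)
24^2 ≡ 2 (mod 41)
24^4 ≡ 4 (mod 41)
24^5 ≡ 14 (mod 41)
24^8 ≡ 16 (mod 41)
24^10 ≡ 32 (mod 41)
24^20 ≡ 40 (mod 41)
24^40 ≡ 1 (mod 41) ✓
So ord_41(24) = 40.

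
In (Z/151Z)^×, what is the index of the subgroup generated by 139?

The order of 139 must divide φ(151) = 151 − 1 = 150 = 2 · 3 · 5^2.
Divisors of 150: 1, 2, 3, 5, 6, 10, 15, 25, 30, 50, 75, 150.
Evaluate successive powers at the divisors of 150:
139^1 ≡ 139
139^2 ≡ 144
139^3 ≡ 84
139^5 ≡ 16
139^6 ≡ 110
139^10 ≡ 105
139^15 ≡ 19
139^25 ≡ 32
139^30 ≡ 59
139^50 ≡ 118
139^75 ≡ 1
The order of 139 is 75, so the subgroup it generates has 75 elements.
The index is φ(151) / ord(139) = 150 / 75 = 2.

2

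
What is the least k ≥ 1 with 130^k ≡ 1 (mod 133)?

9

By Lagrange's theorem, ord_133(130) divides φ(133) = φ(7·19) = (7−1)·(19−1) = 6·18 = 108 = 2^2 · 3^3.
Divisors of 108: 1, 2, 3, 4, 6, 9, 12, 18, 27, 36, 54, 108.
Evaluate successive powers at the divisors of 108:
130^1 ≡ 130
130^2 ≡ 9
130^3 ≡ 106
130^4 ≡ 81
130^6 ≡ 64
130^9 ≡ 1
So ord_133(130) = 9.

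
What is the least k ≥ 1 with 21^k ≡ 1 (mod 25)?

5

The order of 21 must divide φ(25) = φ(5^2) = 5·(5−1) = 20 = 2^2 · 5.
Divisors of 20: 1, 2, 4, 5, 10, 20.
Evaluate successive powers at the divisors of 20:
21^1 ≡ 21 (mod 25)
21^2 ≡ 16 (mod 25)
21^4 ≡ 6 (mod 25)
21^5 ≡ 1 (mod 25) ✓
The smallest such exponent is 5, so the order of 21 is 5.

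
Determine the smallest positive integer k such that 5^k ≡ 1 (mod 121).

Since 5 ∈ (Z/121Z)^×, its order divides φ(121) = φ(11^2) = 11·(11−1) = 110 = 2 · 5 · 11.
Divisors of 110: 1, 2, 5, 10, 11, 22, 55, 110.
Compute 5^d (mod 121) for the divisors d until we hit 1:
5^1 ≡ 5 (mod 121)
5^2 ≡ 25 (mod 121)
5^5 ≡ 100 (mod 121)
5^10 ≡ 78 (mod 121)
5^11 ≡ 27 (mod 121)
5^22 ≡ 3 (mod 121)
5^55 ≡ 1 (mod 121) ✓
Hence ord(5) = 55.

55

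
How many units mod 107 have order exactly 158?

0

φ(107) = 107 − 1 = 106 = 2 · 53.
In a cyclic group of order 106, there are φ(d) elements of order d for each divisor d of 106, and zero for non-divisors.
Since 158 ∤ 106, the count is 0.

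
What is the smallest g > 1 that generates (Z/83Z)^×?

2

φ(83) = 83 − 1 = 82 = 2 · 41.
Test candidates g = 2, 3, … against the prime factors q ∈ {2, 41} of φ(83): g is a generator iff g^(82/q) ≢ 1 for every such q.
g = 2: 2^41 ≡ 82; 2^2 ≡ 4 — none is 1, so 2 is a primitive root.
Hence the least primitive root of 83 is 2.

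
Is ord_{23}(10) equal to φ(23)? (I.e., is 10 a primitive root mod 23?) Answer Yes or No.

φ(23) = 23 − 1 = 22 = 2 · 11.
It suffices to check that the order of 10 is not a proper divisor of 22: compute 10^(22/q) for q ∈ {2, 11}.
10^11 ≡ 22 (mod 23)  [q = 2: ≢ 1 ✓]
10^2 ≡ 8 (mod 23)  [q = 11: ≢ 1 ✓]
None equal 1, so ord_23(10) = 22: 10 is a primitive root.

Yes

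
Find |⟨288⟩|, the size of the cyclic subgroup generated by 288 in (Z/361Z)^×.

Since 288 ∈ (Z/361Z)^×, its order divides φ(361) = φ(19^2) = 19·(19−1) = 342 = 2 · 3^2 · 19.
Divisors of 342: 1, 2, 3, 6, 9, 18, 19, 38, 57, 114, 171, 342.
Compute 288^d (mod 361) for the divisors d until we hit 1:
288^1 ≡ 288 (mod 361)
288^2 ≡ 275 (mod 361)
288^3 ≡ 141 (mod 361)
288^6 ≡ 26 (mod 361)
288^9 ≡ 56 (mod 361)
288^18 ≡ 248 (mod 361)
288^19 ≡ 307 (mod 361)
288^38 ≡ 28 (mod 361)
288^57 ≡ 293 (mod 361)
288^114 ≡ 292 (mod 361)
288^171 ≡ 360 (mod 361)
288^342 ≡ 1 (mod 361) ✓
Hence ord(288) = 342.

342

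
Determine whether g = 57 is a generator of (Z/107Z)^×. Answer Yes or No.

φ(107) = 107 − 1 = 106 = 2 · 53.
57 is a primitive root mod 107 iff 57^(φ(107)/q) ≢ 1 for every prime q | φ(107), i.e. q ∈ {2, 53}.
57^53 ≡ 1 (mod 107)  [q = 2: ≡ 1 ✗]
57^2 ≡ 39 (mod 107)  [q = 53: ≢ 1 ✓]
Since 57^53 ≡ 1, the order of 57 divides 53 < 106, so 57 is not a primitive root.

No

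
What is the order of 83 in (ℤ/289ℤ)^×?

The order of 83 must divide φ(289) = φ(17^2) = 17·(17−1) = 272 = 2^4 · 17.
Divisors of 272: 1, 2, 4, 8, 16, 17, 34, 68, 136, 272.
Evaluate successive powers at the divisors of 272:
83^1 ≡ 83 (mod 289)
83^2 ≡ 242 (mod 289)
83^4 ≡ 186 (mod 289)
83^8 ≡ 205 (mod 289)
83^16 ≡ 120 (mod 289)
83^17 ≡ 134 (mod 289)
83^34 ≡ 38 (mod 289)
83^68 ≡ 288 (mod 289)
83^136 ≡ 1 (mod 289) ✓
Therefore the multiplicative order of 83 modulo 289 is 136.

136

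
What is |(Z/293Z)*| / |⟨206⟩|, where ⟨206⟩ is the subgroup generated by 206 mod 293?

4

ord(206) | φ(293) = 293 − 1 = 292 = 2^2 · 73.
Divisors of 292: 1, 2, 4, 73, 146, 292.
Check 206^d mod 293 for each divisor in increasing order:
206^1 ≡ 206
206^2 ≡ 244
206^4 ≡ 57
206^73 ≡ 1
So ord_293(206) = 73, hence |⟨206⟩| = 73.
Index = |(Z/293Z)^×| / |⟨206⟩| = 292 / 73 = 4.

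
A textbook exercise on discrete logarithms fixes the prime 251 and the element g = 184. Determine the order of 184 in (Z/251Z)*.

By Lagrange's theorem, ord_251(184) divides φ(251) = 251 − 1 = 250 = 2 · 5^3.
Divisors of 250: 1, 2, 5, 10, 25, 50, 125, 250.
Test each divisor d:
184^1 ≡ 184
184^2 ≡ 222
184^5 ≡ 128
184^10 ≡ 69
184^25 ≡ 231
184^50 ≡ 149
184^125 ≡ 250
184^250 ≡ 1
Hence ord(184) = 250.

250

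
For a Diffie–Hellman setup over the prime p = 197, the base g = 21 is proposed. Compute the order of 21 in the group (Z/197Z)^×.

196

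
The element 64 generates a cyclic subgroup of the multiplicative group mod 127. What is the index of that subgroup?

By Lagrange's theorem, ord_127(64) divides φ(127) = 127 − 1 = 126 = 2 · 3^2 · 7.
Divisors of 126: 1, 2, 3, 6, 7, 9, 14, 18, 21, 42, 63, 126.
Check 64^d mod 127 for each divisor in increasing order:
64^1 ≡ 64
64^2 ≡ 32
64^3 ≡ 16
64^6 ≡ 2
64^7 ≡ 1
So ord_127(64) = 7, hence |⟨64⟩| = 7.
Index = |(Z/127Z)^×| / |⟨64⟩| = 126 / 7 = 18.

18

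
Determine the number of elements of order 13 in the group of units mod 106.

φ(106) = φ(2)·φ(53) = 1·52 = 52 = 2^2 · 13.
In a cyclic group of order 52, there are φ(d) elements of order d for each divisor d of 52, and zero for non-divisors.
13 | 52, and φ(13) = 13 − 1 = 12.

12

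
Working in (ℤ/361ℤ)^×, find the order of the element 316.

ord(316) | φ(361) = φ(19^2) = 19·(19−1) = 342 = 2 · 3^2 · 19.
Divisors of 342: 1, 2, 3, 6, 9, 18, 19, 38, 57, 114, 171, 342.
Check 316^d mod 361 for each divisor in increasing order:
316^1 ≡ 316 (mod 361)
316^2 ≡ 220 (mod 361)
316^3 ≡ 208 (mod 361)
316^6 ≡ 305 (mod 361)
316^9 ≡ 265 (mod 361)
316^18 ≡ 191 (mod 361)
316^19 ≡ 69 (mod 361)
316^38 ≡ 68 (mod 361)
316^57 ≡ 360 (mod 361)
316^114 ≡ 1 (mod 361) ✓
Therefore the multiplicative order of 316 modulo 361 is 114.

114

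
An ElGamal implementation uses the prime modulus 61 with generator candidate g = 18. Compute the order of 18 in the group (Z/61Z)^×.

Since 18 ∈ (Z/61Z)^×, its order divides φ(61) = 61 − 1 = 60 = 2^2 · 3 · 5.
Divisors of 60: 1, 2, 3, 4, 5, 6, 10, 12, 15, 20, 30, 60.
Evaluate successive powers at the divisors of 60:
18^1 ≡ 18
18^2 ≡ 19
18^3 ≡ 37
18^4 ≡ 56
18^5 ≡ 32
18^6 ≡ 27
18^10 ≡ 48
18^12 ≡ 58
18^15 ≡ 11
18^20 ≡ 47
18^30 ≡ 60
18^60 ≡ 1
The smallest such exponent is 60, so the order of 18 is 60.

60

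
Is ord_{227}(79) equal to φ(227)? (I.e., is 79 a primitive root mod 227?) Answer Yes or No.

No

φ(227) = 227 − 1 = 226 = 2 · 113.
Test 79^(226/q) mod 227 for each prime factor q of 226:
79^113 ≡ 1 (mod 227)  [q = 2: ≡ 1 ✗]
79^2 ≡ 112 (mod 227)  [q = 113: ≢ 1 ✓]
Since 79^113 ≡ 1, the order of 79 divides 113 < 226, so 79 is not a primitive root.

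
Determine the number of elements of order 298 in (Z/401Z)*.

φ(401) = 401 − 1 = 400 = 2^4 · 5^2.
In a cyclic group of order 400, there are φ(d) elements of order d for each divisor d of 400, and zero for non-divisors.
Here 400 is not a multiple of 298, so there are no elements of order 298.

0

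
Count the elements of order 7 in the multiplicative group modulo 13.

φ(13) = 13 − 1 = 12 = 2^2 · 3.
Since (Z/13Z)^× is cyclic of order 12, the number of elements of order d is φ(d) when d | 12 and 0 otherwise.
Since 7 ∤ 12, the count is 0.

0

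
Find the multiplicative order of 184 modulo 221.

48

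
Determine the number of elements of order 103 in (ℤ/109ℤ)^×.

φ(109) = 109 − 1 = 108 = 2^2 · 3^3.
In a cyclic group of order 108, there are φ(d) elements of order d for each divisor d of 108, and zero for non-divisors.
Here 108 is not a multiple of 103, so there are no elements of order 103.

0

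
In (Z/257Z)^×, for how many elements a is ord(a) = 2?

φ(257) = 257 − 1 = 256 = 2^8.
(Z/257Z)^× is cyclic (|G| = 256); a cyclic group of order m has exactly φ(d) elements of each order d | m, and none otherwise.
2 | 256, and φ(2) = 2 − 1 = 1.

1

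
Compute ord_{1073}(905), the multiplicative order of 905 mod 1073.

ord(905) | φ(1073) = φ(29·37) = (29−1)·(37−1) = 28·36 = 1008 = 2^4 · 3^2 · 7.
Divisors of 1008: 1, 2, 3, 4, 6, 7, 8, 9, 12, 14, 16, 18, 21, 24, 28, 36, 42, 48, 56, 63, 72, 84, 112, 126, 144, 168, 252, 336, 504, 1008.
Test each divisor d:
905^1 ≡ 905
905^2 ≡ 326
905^3 ≡ 1028
905^4 ≡ 49
905^6 ≡ 952
905^7 ≡ 1014
905^8 ≡ 255
905^9 ≡ 80
905^12 ≡ 692
905^14 ≡ 262
905^16 ≡ 645
905^18 ≡ 1035
905^21 ≡ 637
905^24 ≡ 306
905^28 ≡ 1045
905^36 ≡ 371
905^42 ≡ 175
905^48 ≡ 285
905^56 ≡ 784
905^63 ≡ 956
905^72 ≡ 297
905^84 ≡ 581
905^112 ≡ 900
905^126 ≡ 813
905^144 ≡ 223
905^168 ≡ 639
905^252 ≡ 1
Therefore the multiplicative order of 905 modulo 1073 is 252.

252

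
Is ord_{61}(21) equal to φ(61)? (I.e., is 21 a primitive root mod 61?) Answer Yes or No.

No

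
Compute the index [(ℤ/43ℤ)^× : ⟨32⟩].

3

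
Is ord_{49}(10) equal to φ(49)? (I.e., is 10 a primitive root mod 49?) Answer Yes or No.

Yes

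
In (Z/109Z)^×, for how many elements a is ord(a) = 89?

φ(109) = 109 − 1 = 108 = 2^2 · 3^3.
Since (Z/109Z)^× is cyclic of order 108, the number of elements of order d is φ(d) when d | 108 and 0 otherwise.
Since 89 ∤ 108, the count is 0.

0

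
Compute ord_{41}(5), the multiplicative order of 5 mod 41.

20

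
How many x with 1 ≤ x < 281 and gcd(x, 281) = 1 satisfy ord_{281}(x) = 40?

φ(281) = 281 − 1 = 280 = 2^3 · 5 · 7.
In a cyclic group of order 280, there are φ(d) elements of order d for each divisor d of 280, and zero for non-divisors.
40 = 2^3 · 5 divides 280, and φ(40) = 16.

16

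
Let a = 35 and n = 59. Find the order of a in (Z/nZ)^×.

29

ord(35) | φ(59) = 59 − 1 = 58 = 2 · 29.
Divisors of 58: 1, 2, 29, 58.
Test each divisor d:
35^1 ≡ 35 (mod 59)
35^2 ≡ 45 (mod 59)
35^29 ≡ 1 (mod 59) ✓
Therefore the multiplicative order of 35 modulo 59 is 29.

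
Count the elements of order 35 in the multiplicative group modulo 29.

φ(29) = 29 − 1 = 28 = 2^2 · 7.
Since (Z/29Z)^× is cyclic of order 28, the number of elements of order d is φ(d) when d | 28 and 0 otherwise.
Since 35 ∤ 28, the count is 0.

0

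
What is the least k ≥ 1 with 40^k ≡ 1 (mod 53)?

26

ord(40) | φ(53) = 53 − 1 = 52 = 2^2 · 13.
Divisors of 52: 1, 2, 4, 13, 26, 52.
Compute 40^d (mod 53) for the divisors d until we hit 1:
40^1 ≡ 40 (mod 53)
40^2 ≡ 10 (mod 53)
40^4 ≡ 47 (mod 53)
40^13 ≡ 52 (mod 53)
40^26 ≡ 1 (mod 53) ✓
Therefore the multiplicative order of 40 modulo 53 is 26.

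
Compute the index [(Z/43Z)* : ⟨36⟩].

14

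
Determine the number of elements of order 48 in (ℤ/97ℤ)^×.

16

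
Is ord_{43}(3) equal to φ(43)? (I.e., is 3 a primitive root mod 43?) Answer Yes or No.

Yes

φ(43) = 43 − 1 = 42 = 2 · 3 · 7.
Test 3^(42/q) mod 43 for each prime factor q of 42:
3^21 ≡ 42 (mod 43)  [q = 2: ≢ 1 ✓]
3^14 ≡ 36 (mod 43)  [q = 3: ≢ 1 ✓]
3^6 ≡ 41 (mod 43)  [q = 7: ≢ 1 ✓]
All checks pass, so 3 has order 42 and is a primitive root modulo 43.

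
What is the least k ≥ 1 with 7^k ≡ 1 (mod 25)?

4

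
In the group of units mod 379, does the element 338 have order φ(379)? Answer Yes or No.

No

φ(379) = 379 − 1 = 378 = 2 · 3^3 · 7.
338 is a primitive root mod 379 iff 338^(φ(379)/q) ≢ 1 for every prime q | φ(379), i.e. q ∈ {2, 3, 7}.
338^189 ≡ 378 (mod 379)  [q = 2: ≢ 1 ✓]
338^126 ≡ 1 (mod 379)  [q = 3: ≡ 1 ✗]
338^54 ≡ 195 (mod 379)  [q = 7: ≢ 1 ✓]
338^126 ≡ 1 shows ord(338) | 126, strictly less than φ(379); not a primitive root.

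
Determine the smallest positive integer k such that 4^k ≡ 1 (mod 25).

ord(4) | φ(25) = φ(5^2) = 5·(5−1) = 20 = 2^2 · 5.
Divisors of 20: 1, 2, 4, 5, 10, 20.
Compute 4^d (mod 25) for the divisors d until we hit 1:
4^1 ≡ 4 (mod 25)
4^2 ≡ 16 (mod 25)
4^4 ≡ 6 (mod 25)
4^5 ≡ 24 (mod 25)
4^10 ≡ 1 (mod 25) ✓
Therefore the multiplicative order of 4 modulo 25 is 10.

10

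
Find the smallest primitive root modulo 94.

φ(94) = φ(2)·φ(47) = 1·46 = 46 = 2 · 23.
g is a primitive root iff g^(46/q) ≢ 1 (mod 94) for each prime q ∈ {2, 23}.
g = 2: gcd(2, 94) = 2 > 1, not a unit — skip.
g = 3: 3^23 ≡ 1 — hits 1, so not a primitive root.
g = 4: gcd(4, 94) = 2 > 1, not a unit — skip.
g = 5: 5^23 ≡ 93; 5^2 ≡ 25 — none is 1, so 5 is a primitive root.
Hence the least primitive root of 94 is 5.

5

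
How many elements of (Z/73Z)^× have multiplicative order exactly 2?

1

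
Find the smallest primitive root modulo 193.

φ(193) = 193 − 1 = 192 = 2^6 · 3.
g is a primitive root iff g^(192/q) ≢ 1 (mod 193) for each prime q ∈ {2, 3}.
g = 2: 2^96 ≡ 1 — hits 1, so not a primitive root.
g = 3: 3^96 ≡ 1 — hits 1, so not a primitive root.
g = 4: 4^96 ≡ 1 — hits 1, so not a primitive root.
g = 5: 5^96 ≡ 192; 5^64 ≡ 84 — none is 1, so 5 is a primitive root.
Hence the least primitive root of 193 is 5.

5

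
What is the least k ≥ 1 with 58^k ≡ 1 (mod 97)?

96

By Lagrange's theorem, ord_97(58) divides φ(97) = 97 − 1 = 96 = 2^5 · 3.
Divisors of 96: 1, 2, 3, 4, 6, 8, 12, 16, 24, 32, 48, 96.
Test each divisor d:
58^1 ≡ 58 (mod 97)
58^2 ≡ 66 (mod 97)
58^3 ≡ 45 (mod 97)
58^4 ≡ 88 (mod 97)
58^6 ≡ 85 (mod 97)
58^8 ≡ 81 (mod 97)
58^12 ≡ 47 (mod 97)
58^16 ≡ 62 (mod 97)
58^24 ≡ 75 (mod 97)
58^32 ≡ 61 (mod 97)
58^48 ≡ 96 (mod 97)
58^96 ≡ 1 (mod 97) ✓
Therefore the multiplicative order of 58 modulo 97 is 96.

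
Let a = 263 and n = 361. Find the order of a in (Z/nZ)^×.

Since 263 ∈ (Z/361Z)^×, its order divides φ(361) = φ(19^2) = 19·(19−1) = 342 = 2 · 3^2 · 19.
Divisors of 342: 1, 2, 3, 6, 9, 18, 19, 38, 57, 114, 171, 342.
Compute 263^d (mod 361) for the divisors d until we hit 1:
263^1 ≡ 263
263^2 ≡ 218
263^3 ≡ 296
263^6 ≡ 254
263^9 ≡ 96
263^18 ≡ 191
263^19 ≡ 54
263^38 ≡ 28
263^57 ≡ 68
263^114 ≡ 292
263^171 ≡ 1
The smallest such exponent is 171, so the order of 263 is 171.

171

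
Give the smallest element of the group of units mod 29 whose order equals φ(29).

2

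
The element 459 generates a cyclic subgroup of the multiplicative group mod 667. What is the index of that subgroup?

44

By Lagrange's theorem, ord_667(459) divides φ(667) = φ(23·29) = (23−1)·(29−1) = 22·28 = 616 = 2^3 · 7 · 11.
Divisors of 616: 1, 2, 4, 7, 8, 11, 14, 22, 28, 44, 56, 77, 88, 154, 308, 616.
Compute 459^d (mod 667) for the divisors d until we hit 1:
459^1 ≡ 459 (mod 667)
459^2 ≡ 576 (mod 667)
459^4 ≡ 277 (mod 667)
459^7 ≡ 436 (mod 667)
459^8 ≡ 24 (mod 667)
459^11 ≡ 45 (mod 667)
459^14 ≡ 1 (mod 667) ✓
The order of 459 is 14, so the subgroup it generates has 14 elements.
[(Z/667Z)^× : ⟨459⟩] = 616/14 = 44.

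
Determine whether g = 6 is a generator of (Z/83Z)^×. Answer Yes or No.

Yes

φ(83) = 83 − 1 = 82 = 2 · 41.
An element g generates (Z/83Z)^× iff g^(82/q) ≢ 1 (mod 83) for each prime q ∈ {2, 41}.
6^41 ≡ 82 (mod 83)  [q = 2: ≢ 1 ✓]
6^2 ≡ 36 (mod 83)  [q = 41: ≢ 1 ✓]
Every test exponent gives a nontrivial residue, hence 6 generates the full group.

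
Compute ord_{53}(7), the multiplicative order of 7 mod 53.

Since 7 ∈ (Z/53Z)^×, its order divides φ(53) = 53 − 1 = 52 = 2^2 · 13.
Divisors of 52: 1, 2, 4, 13, 26, 52.
Evaluate successive powers at the divisors of 52:
7^1 ≡ 7 (mod 53)
7^2 ≡ 49 (mod 53)
7^4 ≡ 16 (mod 53)
7^13 ≡ 52 (mod 53)
7^26 ≡ 1 (mod 53) ✓
Hence ord(7) = 26.

26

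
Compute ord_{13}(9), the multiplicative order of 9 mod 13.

3

The order of 9 must divide φ(13) = 13 − 1 = 12 = 2^2 · 3.
Divisors of 12: 1, 2, 3, 4, 6, 12.
Evaluate successive powers at the divisors of 12:
9^1 ≡ 9
9^2 ≡ 3
9^3 ≡ 1
The smallest such exponent is 3, so the order of 9 is 3.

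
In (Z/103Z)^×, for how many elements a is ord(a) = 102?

32

φ(103) = 103 − 1 = 102 = 2 · 3 · 17.
Since (Z/103Z)^× is cyclic of order 102, the number of elements of order d is φ(d) when d | 102 and 0 otherwise.
102 = 2 · 3 · 17 divides 102, and φ(102) = 32.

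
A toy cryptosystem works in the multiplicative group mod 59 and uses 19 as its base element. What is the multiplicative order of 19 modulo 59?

29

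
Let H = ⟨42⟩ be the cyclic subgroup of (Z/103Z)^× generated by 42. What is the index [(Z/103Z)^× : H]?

Since 42 ∈ (Z/103Z)^×, its order divides φ(103) = 103 − 1 = 102 = 2 · 3 · 17.
Divisors of 102: 1, 2, 3, 6, 17, 34, 51, 102.
Compute 42^d (mod 103) for the divisors d until we hit 1:
42^1 ≡ 42
42^2 ≡ 13
42^3 ≡ 31
42^6 ≡ 34
42^17 ≡ 102
42^34 ≡ 1
So ord_103(42) = 34, hence |⟨42⟩| = 34.
Index = |(Z/103Z)^×| / |⟨42⟩| = 102 / 34 = 3.

3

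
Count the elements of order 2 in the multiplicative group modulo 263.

φ(263) = 263 − 1 = 262 = 2 · 131.
Since (Z/263Z)^× is cyclic of order 262, the number of elements of order d is φ(d) when d | 262 and 0 otherwise.
2 | 262, and φ(2) = 2 − 1 = 1.

1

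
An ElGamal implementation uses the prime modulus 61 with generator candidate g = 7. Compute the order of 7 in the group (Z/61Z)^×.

ord(7) | φ(61) = 61 − 1 = 60 = 2^2 · 3 · 5.
Divisors of 60: 1, 2, 3, 4, 5, 6, 10, 12, 15, 20, 30, 60.
Compute 7^d (mod 61) for the divisors d until we hit 1:
7^1 ≡ 7
7^2 ≡ 49
7^3 ≡ 38
7^4 ≡ 22
7^5 ≡ 32
7^6 ≡ 41
7^10 ≡ 48
7^12 ≡ 34
7^15 ≡ 11
7^20 ≡ 47
7^30 ≡ 60
7^60 ≡ 1
The smallest such exponent is 60, so the order of 7 is 60.

60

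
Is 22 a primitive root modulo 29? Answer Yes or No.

No

φ(29) = 29 − 1 = 28 = 2^2 · 7.
Test 22^(28/q) mod 29 for each prime factor q of 28:
22^14 ≡ 1 (mod 29)  [q = 2: ≡ 1 ✗]
22^4 ≡ 23 (mod 29)  [q = 7: ≢ 1 ✓]
The check at q = 2 fails, so 22 generates a proper subgroup.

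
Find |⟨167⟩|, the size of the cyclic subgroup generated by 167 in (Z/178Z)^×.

The order of 167 must divide φ(178) = φ(2)·φ(89) = 1·88 = 88 = 2^3 · 11.
Divisors of 88: 1, 2, 4, 8, 11, 22, 44, 88.
Test each divisor d:
167^1 ≡ 167 (mod 178)
167^2 ≡ 121 (mod 178)
167^4 ≡ 45 (mod 178)
167^8 ≡ 67 (mod 178)
167^11 ≡ 1 (mod 178) ✓
Therefore the multiplicative order of 167 modulo 178 is 11.

11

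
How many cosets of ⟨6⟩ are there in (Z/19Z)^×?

ord(6) | φ(19) = 19 − 1 = 18 = 2 · 3^2.
Divisors of 18: 1, 2, 3, 6, 9, 18.
Evaluate successive powers at the divisors of 18:
6^1 ≡ 6 (mod 19)
6^2 ≡ 17 (mod 19)
6^3 ≡ 7 (mod 19)
6^6 ≡ 11 (mod 19)
6^9 ≡ 1 (mod 19) ✓
Thus |⟨6⟩| = ord(6) = 9.
The index is φ(19) / ord(6) = 18 / 9 = 2.

2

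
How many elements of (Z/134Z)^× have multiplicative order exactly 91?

0

φ(134) = φ(2)·φ(67) = 1·66 = 66 = 2 · 3 · 11.
Since (Z/134Z)^× is cyclic of order 66, the number of elements of order d is φ(d) when d | 66 and 0 otherwise.
Since 91 ∤ 66, the count is 0.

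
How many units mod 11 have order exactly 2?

φ(11) = 11 − 1 = 10 = 2 · 5.
In a cyclic group of order 10, there are φ(d) elements of order d for each divisor d of 10, and zero for non-divisors.
2 | 10, and φ(2) = 2 − 1 = 1.

1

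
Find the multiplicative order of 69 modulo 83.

By Lagrange's theorem, ord_83(69) divides φ(83) = 83 − 1 = 82 = 2 · 41.
Divisors of 82: 1, 2, 41, 82.
Evaluate successive powers at the divisors of 82:
69^1 ≡ 69
69^2 ≡ 30
69^41 ≡ 1
Therefore the multiplicative order of 69 modulo 83 is 41.

41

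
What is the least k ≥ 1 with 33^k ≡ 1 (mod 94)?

46

Since 33 ∈ (Z/94Z)^×, its order divides φ(94) = φ(2)·φ(47) = 1·46 = 46 = 2 · 23.
Divisors of 46: 1, 2, 23, 46.
Evaluate successive powers at the divisors of 46:
33^1 ≡ 33 (mod 94)
33^2 ≡ 55 (mod 94)
33^23 ≡ 93 (mod 94)
33^46 ≡ 1 (mod 94) ✓
So ord_94(33) = 46.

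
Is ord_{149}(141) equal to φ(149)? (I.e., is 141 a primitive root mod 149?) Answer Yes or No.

φ(149) = 149 − 1 = 148 = 2^2 · 37.
It suffices to check that the order of 141 is not a proper divisor of 148: compute 141^(148/q) for q ∈ {2, 37}.
141^74 ≡ 148 (mod 149)  [q = 2: ≢ 1 ✓]
141^4 ≡ 73 (mod 149)  [q = 37: ≢ 1 ✓]
None equal 1, so ord_149(141) = 148: 141 is a primitive root.

Yes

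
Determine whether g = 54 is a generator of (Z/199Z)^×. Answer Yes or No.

Yes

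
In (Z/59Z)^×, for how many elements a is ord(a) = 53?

φ(59) = 59 − 1 = 58 = 2 · 29.
In a cyclic group of order 58, there are φ(d) elements of order d for each divisor d of 58, and zero for non-divisors.
Since 53 ∤ 58, the count is 0.

0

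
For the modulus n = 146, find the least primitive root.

5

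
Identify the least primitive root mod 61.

φ(61) = 61 − 1 = 60 = 2^2 · 3 · 5.
g is a primitive root iff g^(60/q) ≢ 1 (mod 61) for each prime q ∈ {2, 3, 5}.
g = 2: 2^30 ≡ 60; 2^20 ≡ 47; 2^12 ≡ 9 — none is 1, so 2 is a primitive root.
So 2 is the smallest generator of (Z/61Z)^×.

2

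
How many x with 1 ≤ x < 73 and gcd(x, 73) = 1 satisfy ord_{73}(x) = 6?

φ(73) = 73 − 1 = 72 = 2^3 · 3^2.
Since (Z/73Z)^× is cyclic of order 72, the number of elements of order d is φ(d) when d | 72 and 0 otherwise.
6 = 2 · 3 divides 72, and φ(6) = 2.

2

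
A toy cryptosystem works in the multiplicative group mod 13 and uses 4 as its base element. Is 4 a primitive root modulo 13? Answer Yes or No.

No

φ(13) = 13 − 1 = 12 = 2^2 · 3.
4 is a primitive root mod 13 iff 4^(φ(13)/q) ≢ 1 for every prime q | φ(13), i.e. q ∈ {2, 3}.
4^6 ≡ 1 (mod 13)  [q = 2: ≡ 1 ✗]
4^4 ≡ 9 (mod 13)  [q = 3: ≢ 1 ✓]
The check at q = 2 fails, so 4 generates a proper subgroup.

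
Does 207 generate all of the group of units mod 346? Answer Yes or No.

φ(346) = φ(2)·φ(173) = 1·172 = 172 = 2^2 · 43.
It suffices to check that the order of 207 is not a proper divisor of 172: compute 207^(172/q) for q ∈ {2, 43}.
207^86 ≡ 1 (mod 346)  [q = 2: ≡ 1 ✗]
207^4 ≡ 257 (mod 346)  [q = 43: ≢ 1 ✓]
The check at q = 2 fails, so 207 generates a proper subgroup.

No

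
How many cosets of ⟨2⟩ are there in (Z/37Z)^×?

1

The order of 2 must divide φ(37) = 37 − 1 = 36 = 2^2 · 3^2.
Divisors of 36: 1, 2, 3, 4, 6, 9, 12, 18, 36.
Compute 2^d (mod 37) for the divisors d until we hit 1:
2^1 ≡ 2 (mod 37)
2^2 ≡ 4 (mod 37)
2^3 ≡ 8 (mod 37)
2^4 ≡ 16 (mod 37)
2^6 ≡ 27 (mod 37)
2^9 ≡ 31 (mod 37)
2^12 ≡ 26 (mod 37)
2^18 ≡ 36 (mod 37)
2^36 ≡ 1 (mod 37) ✓
So ord_37(2) = 36, hence |⟨2⟩| = 36.
Index = |(Z/37Z)^×| / |⟨2⟩| = 36 / 36 = 1.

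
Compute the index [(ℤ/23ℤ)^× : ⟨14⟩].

Since 14 ∈ (Z/23Z)^×, its order divides φ(23) = 23 − 1 = 22 = 2 · 11.
Divisors of 22: 1, 2, 11, 22.
Test each divisor d:
14^1 ≡ 14 (mod 23)
14^2 ≡ 12 (mod 23)
14^11 ≡ 22 (mod 23)
14^22 ≡ 1 (mod 23) ✓
So ord_23(14) = 22, hence |⟨14⟩| = 22.
Index = |(Z/23Z)^×| / |⟨14⟩| = 22 / 22 = 1.

1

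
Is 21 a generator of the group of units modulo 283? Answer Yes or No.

No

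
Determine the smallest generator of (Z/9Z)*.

2

φ(9) = φ(3^2) = 3·(3−1) = 6 = 2 · 3.
g is a primitive root iff g^(6/q) ≢ 1 (mod 9) for each prime q ∈ {2, 3}.
g = 2: 2^3 ≡ 8; 2^2 ≡ 4 — none is 1, so 2 is a primitive root.
So 2 is the smallest generator of (Z/9Z)^×.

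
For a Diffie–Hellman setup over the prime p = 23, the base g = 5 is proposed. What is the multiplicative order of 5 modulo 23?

22

By Lagrange's theorem, ord_23(5) divides φ(23) = 23 − 1 = 22 = 2 · 11.
Divisors of 22: 1, 2, 11, 22.
Evaluate successive powers at the divisors of 22:
5^1 ≡ 5 (mod 23)
5^2 ≡ 2 (mod 23)
5^11 ≡ 22 (mod 23)
5^22 ≡ 1 (mod 23) ✓
Therefore the multiplicative order of 5 modulo 23 is 22.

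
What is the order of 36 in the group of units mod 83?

41

ord(36) | φ(83) = 83 − 1 = 82 = 2 · 41.
Divisors of 82: 1, 2, 41, 82.
Evaluate successive powers at the divisors of 82:
36^1 ≡ 36
36^2 ≡ 51
36^41 ≡ 1
The smallest such exponent is 41, so the order of 36 is 41.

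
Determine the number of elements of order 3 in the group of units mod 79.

φ(79) = 79 − 1 = 78 = 2 · 3 · 13.
In a cyclic group of order 78, there are φ(d) elements of order d for each divisor d of 78, and zero for non-divisors.
3 | 78, and φ(3) = 3 − 1 = 2.

2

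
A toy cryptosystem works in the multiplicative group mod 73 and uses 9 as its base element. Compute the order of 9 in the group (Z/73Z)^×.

6

Since 9 ∈ (Z/73Z)^×, its order divides φ(73) = 73 − 1 = 72 = 2^3 · 3^2.
Divisors of 72: 1, 2, 3, 4, 6, 8, 9, 12, 18, 24, 36, 72.
Compute 9^d (mod 73) for the divisors d until we hit 1:
9^1 ≡ 9 (mod 73)
9^2 ≡ 8 (mod 73)
9^3 ≡ 72 (mod 73)
9^4 ≡ 64 (mod 73)
9^6 ≡ 1 (mod 73) ✓
Therefore the multiplicative order of 9 modulo 73 is 6.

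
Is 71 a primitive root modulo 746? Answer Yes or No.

No

φ(746) = φ(2)·φ(373) = 1·372 = 372 = 2^2 · 3 · 31.
An element g generates (Z/746Z)^× iff g^(372/q) ≢ 1 (mod 746) for each prime q ∈ {2, 3, 31}.
71^186 ≡ 1 (mod 746)  [q = 2: ≡ 1 ✗]
71^124 ≡ 461 (mod 746)  [q = 3: ≢ 1 ✓]
71^12 ≡ 609 (mod 746)  [q = 31: ≢ 1 ✓]
The check at q = 2 fails, so 71 generates a proper subgroup.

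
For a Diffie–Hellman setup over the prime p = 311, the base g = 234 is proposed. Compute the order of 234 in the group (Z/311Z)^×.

31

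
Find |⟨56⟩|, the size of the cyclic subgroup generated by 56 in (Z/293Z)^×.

73

ord(56) | φ(293) = 293 − 1 = 292 = 2^2 · 73.
Divisors of 292: 1, 2, 4, 73, 146, 292.
Compute 56^d (mod 293) for the divisors d until we hit 1:
56^1 ≡ 56 (mod 293)
56^2 ≡ 206 (mod 293)
56^4 ≡ 244 (mod 293)
56^73 ≡ 1 (mod 293) ✓
Hence ord(56) = 73.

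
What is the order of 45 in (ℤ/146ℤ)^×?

By Lagrange's theorem, ord_146(45) divides φ(146) = φ(2)·φ(73) = 1·72 = 72 = 2^3 · 3^2.
Divisors of 72: 1, 2, 3, 4, 6, 8, 9, 12, 18, 24, 36, 72.
Check 45^d mod 146 for each divisor in increasing order:
45^1 ≡ 45 (mod 146)
45^2 ≡ 127 (mod 146)
45^3 ≡ 21 (mod 146)
45^4 ≡ 69 (mod 146)
45^6 ≡ 3 (mod 146)
45^8 ≡ 89 (mod 146)
45^9 ≡ 63 (mod 146)
45^12 ≡ 9 (mod 146)
45^18 ≡ 27 (mod 146)
45^24 ≡ 81 (mod 146)
45^36 ≡ 145 (mod 146)
45^72 ≡ 1 (mod 146) ✓
The smallest such exponent is 72, so the order of 45 is 72.

72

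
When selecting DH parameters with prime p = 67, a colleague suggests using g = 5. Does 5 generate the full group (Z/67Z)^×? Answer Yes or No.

No

φ(67) = 67 − 1 = 66 = 2 · 3 · 11.
5 is a primitive root mod 67 iff 5^(φ(67)/q) ≢ 1 for every prime q | φ(67), i.e. q ∈ {2, 3, 11}.
5^33 ≡ 66 (mod 67)  [q = 2: ≢ 1 ✓]
5^22 ≡ 1 (mod 67)  [q = 3: ≡ 1 ✗]
5^6 ≡ 14 (mod 67)  [q = 11: ≢ 1 ✓]
Since 5^22 ≡ 1, the order of 5 divides 22 < 66, so 5 is not a primitive root.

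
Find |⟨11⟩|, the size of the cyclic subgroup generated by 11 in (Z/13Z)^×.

12

By Lagrange's theorem, ord_13(11) divides φ(13) = 13 − 1 = 12 = 2^2 · 3.
Divisors of 12: 1, 2, 3, 4, 6, 12.
Compute 11^d (mod 13) for the divisors d until we hit 1:
11^1 ≡ 11
11^2 ≡ 4
11^3 ≡ 5
11^4 ≡ 3
11^6 ≡ 12
11^12 ≡ 1
The smallest such exponent is 12, so the order of 11 is 12.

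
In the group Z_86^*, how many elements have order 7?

6

φ(86) = φ(2)·φ(43) = 1·42 = 42 = 2 · 3 · 7.
Since (Z/86Z)^× is cyclic of order 42, the number of elements of order d is φ(d) when d | 42 and 0 otherwise.
7 | 42, and φ(7) = 7 − 1 = 6.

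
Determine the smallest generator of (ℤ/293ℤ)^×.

2

φ(293) = 293 − 1 = 292 = 2^2 · 73.
Test candidates g = 2, 3, … against the prime factors q ∈ {2, 73} of φ(293): g is a generator iff g^(292/q) ≢ 1 for every such q.
g = 2: 2^146 ≡ 292; 2^4 ≡ 16 — none is 1, so 2 is a primitive root.
The smallest primitive root modulo 293 is 2.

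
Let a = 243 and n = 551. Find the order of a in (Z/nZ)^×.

252

Since 243 ∈ (Z/551Z)^×, its order divides φ(551) = φ(19·29) = (19−1)·(29−1) = 18·28 = 504 = 2^3 · 3^2 · 7.
Divisors of 504: 1, 2, 3, 4, 6, 7, 8, 9, 12, 14, 18, 21, 24, 28, 36, 42, 56, 63, 72, 84, 126, 168, 252, 504.
Evaluate successive powers at the divisors of 504:
243^1 ≡ 243
243^2 ≡ 92
243^3 ≡ 316
243^4 ≡ 199
243^6 ≡ 125
243^7 ≡ 70
243^8 ≡ 480
243^9 ≡ 379
243^12 ≡ 197
243^14 ≡ 492
243^18 ≡ 381
243^21 ≡ 278
243^24 ≡ 239
243^28 ≡ 175
243^36 ≡ 248
243^42 ≡ 144
243^56 ≡ 320
243^63 ≡ 360
243^72 ≡ 343
243^84 ≡ 349
243^126 ≡ 115
243^168 ≡ 30
243^252 ≡ 1
The smallest such exponent is 252, so the order of 243 is 252.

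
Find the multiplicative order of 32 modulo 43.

The order of 32 must divide φ(43) = 43 − 1 = 42 = 2 · 3 · 7.
Divisors of 42: 1, 2, 3, 6, 7, 14, 21, 42.
Evaluate successive powers at the divisors of 42:
32^1 ≡ 32 (mod 43)
32^2 ≡ 35 (mod 43)
32^3 ≡ 2 (mod 43)
32^6 ≡ 4 (mod 43)
32^7 ≡ 42 (mod 43)
32^14 ≡ 1 (mod 43) ✓
The smallest such exponent is 14, so the order of 32 is 14.

14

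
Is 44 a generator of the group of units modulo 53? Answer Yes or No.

No

φ(53) = 53 − 1 = 52 = 2^2 · 13.
An element g generates (Z/53Z)^× iff g^(52/q) ≢ 1 (mod 53) for each prime q ∈ {2, 13}.
44^26 ≡ 1 (mod 53)  [q = 2: ≡ 1 ✗]
44^4 ≡ 42 (mod 53)  [q = 13: ≢ 1 ✓]
The check at q = 2 fails, so 44 generates a proper subgroup.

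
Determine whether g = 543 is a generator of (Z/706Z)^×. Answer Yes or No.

Yes

φ(706) = φ(2)·φ(353) = 1·352 = 352 = 2^5 · 11.
An element g generates (Z/706Z)^× iff g^(352/q) ≢ 1 (mod 706) for each prime q ∈ {2, 11}.
543^176 ≡ 705 (mod 706)  [q = 2: ≢ 1 ✓]
543^32 ≡ 337 (mod 706)  [q = 11: ≢ 1 ✓]
Every test exponent gives a nontrivial residue, hence 543 generates the full group.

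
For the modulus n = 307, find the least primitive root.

5

φ(307) = 307 − 1 = 306 = 2 · 3^2 · 17.
Test candidates g = 2, 3, … against the prime factors q ∈ {2, 3, 17} of φ(307): g is a generator iff g^(306/q) ≢ 1 for every such q.
g = 2: 2^153 ≡ 306; 2^102 ≡ 1 — hits 1, so not a primitive root.
g = 3: 3^153 ≡ 306; 3^102 ≡ 1 — hits 1, so not a primitive root.
g = 4: 4^153 ≡ 1 — hits 1, so not a primitive root.
g = 5: 5^153 ≡ 306; 5^102 ≡ 289; 5^18 ≡ 81 — none is 1, so 5 is a primitive root.
So 5 is the smallest generator of (Z/307Z)^×.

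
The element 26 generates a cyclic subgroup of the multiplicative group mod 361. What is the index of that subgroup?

6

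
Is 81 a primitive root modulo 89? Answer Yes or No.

No

φ(89) = 89 − 1 = 88 = 2^3 · 11.
An element g generates (Z/89Z)^× iff g^(88/q) ≢ 1 (mod 89) for each prime q ∈ {2, 11}.
81^44 ≡ 1 (mod 89)  [q = 2: ≡ 1 ✗]
81^8 ≡ 4 (mod 89)  [q = 11: ≢ 1 ✓]
The check at q = 2 fails, so 81 generates a proper subgroup.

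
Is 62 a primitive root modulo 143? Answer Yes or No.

No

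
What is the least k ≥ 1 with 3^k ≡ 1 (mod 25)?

20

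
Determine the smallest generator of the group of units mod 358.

7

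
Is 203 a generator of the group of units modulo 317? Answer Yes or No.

No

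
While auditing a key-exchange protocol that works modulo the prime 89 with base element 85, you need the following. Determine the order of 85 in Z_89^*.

22

The order of 85 must divide φ(89) = 89 − 1 = 88 = 2^3 · 11.
Divisors of 88: 1, 2, 4, 8, 11, 22, 44, 88.
Test each divisor d:
85^1 ≡ 85 (mod 89)
85^2 ≡ 16 (mod 89)
85^4 ≡ 78 (mod 89)
85^8 ≡ 32 (mod 89)
85^11 ≡ 88 (mod 89)
85^22 ≡ 1 (mod 89) ✓
So ord_89(85) = 22.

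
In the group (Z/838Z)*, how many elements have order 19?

18

φ(838) = φ(2)·φ(419) = 1·418 = 418 = 2 · 11 · 19.
In a cyclic group of order 418, there are φ(d) elements of order d for each divisor d of 418, and zero for non-divisors.
19 | 418, and φ(19) = 19 − 1 = 18.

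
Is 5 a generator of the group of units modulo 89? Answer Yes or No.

No

φ(89) = 89 − 1 = 88 = 2^3 · 11.
5 is a primitive root mod 89 iff 5^(φ(89)/q) ≢ 1 for every prime q | φ(89), i.e. q ∈ {2, 11}.
5^44 ≡ 1 (mod 89)  [q = 2: ≡ 1 ✗]
5^8 ≡ 4 (mod 89)  [q = 11: ≢ 1 ✓]
Since 5^44 ≡ 1, the order of 5 divides 44 < 88, so 5 is not a primitive root.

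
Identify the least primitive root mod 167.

φ(167) = 167 − 1 = 166 = 2 · 83.
g is a primitive root iff g^(166/q) ≢ 1 (mod 167) for each prime q ∈ {2, 83}.
g = 2: 2^83 ≡ 1 — hits 1, so not a primitive root.
g = 3: 3^83 ≡ 1 — hits 1, so not a primitive root.
g = 4: 4^83 ≡ 1 — hits 1, so not a primitive root.
g = 5: 5^83 ≡ 166; 5^2 ≡ 25 — none is 1, so 5 is a primitive root.
So 5 is the smallest generator of (Z/167Z)^×.

5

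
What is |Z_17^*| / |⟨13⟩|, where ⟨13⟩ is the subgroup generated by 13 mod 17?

4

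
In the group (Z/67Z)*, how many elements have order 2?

φ(67) = 67 − 1 = 66 = 2 · 3 · 11.
(Z/67Z)^× is cyclic (|G| = 66); a cyclic group of order m has exactly φ(d) elements of each order d | m, and none otherwise.
2 | 66, and φ(2) = 2 − 1 = 1.

1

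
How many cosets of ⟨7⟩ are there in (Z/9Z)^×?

2

Since 7 ∈ (Z/9Z)^×, its order divides φ(9) = φ(3^2) = 3·(3−1) = 6 = 2 · 3.
Divisors of 6: 1, 2, 3, 6.
Evaluate successive powers at the divisors of 6:
7^1 ≡ 7 (mod 9)
7^2 ≡ 4 (mod 9)
7^3 ≡ 1 (mod 9) ✓
The order of 7 is 3, so the subgroup it generates has 3 elements.
[(Z/9Z)^× : ⟨7⟩] = 6/3 = 2.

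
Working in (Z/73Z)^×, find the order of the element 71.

Since 71 ∈ (Z/73Z)^×, its order divides φ(73) = 73 − 1 = 72 = 2^3 · 3^2.
Divisors of 72: 1, 2, 3, 4, 6, 8, 9, 12, 18, 24, 36, 72.
Compute 71^d (mod 73) for the divisors d until we hit 1:
71^1 ≡ 71 (mod 73)
71^2 ≡ 4 (mod 73)
71^3 ≡ 65 (mod 73)
71^4 ≡ 16 (mod 73)
71^6 ≡ 64 (mod 73)
71^8 ≡ 37 (mod 73)
71^9 ≡ 72 (mod 73)
71^12 ≡ 8 (mod 73)
71^18 ≡ 1 (mod 73) ✓
Therefore the multiplicative order of 71 modulo 73 is 18.

18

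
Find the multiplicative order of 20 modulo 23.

22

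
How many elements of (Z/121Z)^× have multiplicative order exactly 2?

φ(121) = φ(11^2) = 11·(11−1) = 110 = 2 · 5 · 11.
In a cyclic group of order 110, there are φ(d) elements of order d for each divisor d of 110, and zero for non-divisors.
2 | 110, and φ(2) = 2 − 1 = 1.

1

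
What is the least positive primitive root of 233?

3

φ(233) = 233 − 1 = 232 = 2^3 · 29.
g is a primitive root iff g^(232/q) ≢ 1 (mod 233) for each prime q ∈ {2, 29}.
g = 2: 2^116 ≡ 1 — hits 1, so not a primitive root.
g = 3: 3^116 ≡ 232; 3^8 ≡ 37 — none is 1, so 3 is a primitive root.
Hence the least primitive root of 233 is 3.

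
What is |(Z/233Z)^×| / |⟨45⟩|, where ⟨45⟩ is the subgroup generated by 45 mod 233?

By Lagrange's theorem, ord_233(45) divides φ(233) = 233 − 1 = 232 = 2^3 · 29.
Divisors of 232: 1, 2, 4, 8, 29, 58, 116, 232.
Compute 45^d (mod 233) for the divisors d until we hit 1:
45^1 ≡ 45
45^2 ≡ 161
45^4 ≡ 58
45^8 ≡ 102
45^29 ≡ 97
45^58 ≡ 89
45^116 ≡ 232
45^232 ≡ 1
The order of 45 is 232, so the subgroup it generates has 232 elements.
[(Z/233Z)^× : ⟨45⟩] = 232/232 = 1.

1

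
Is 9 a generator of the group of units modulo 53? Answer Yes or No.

No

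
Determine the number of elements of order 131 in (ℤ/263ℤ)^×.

130

φ(263) = 263 − 1 = 262 = 2 · 131.
(Z/263Z)^× is cyclic (|G| = 262); a cyclic group of order m has exactly φ(d) elements of each order d | m, and none otherwise.
131 | 262, and φ(131) = 131 − 1 = 130.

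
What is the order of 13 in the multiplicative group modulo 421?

ord(13) | φ(421) = 421 − 1 = 420 = 2^2 · 3 · 5 · 7.
Divisors of 420: 1, 2, 3, 4, 5, 6, 7, 10, 12, 14, 15, 20, 21, 28, 30, 35, 42, 60, 70, 84, 105, 140, 210, 420.
Compute 13^d (mod 421) for the divisors d until we hit 1:
13^1 ≡ 13 (mod 421)
13^2 ≡ 169 (mod 421)
13^3 ≡ 92 (mod 421)
13^4 ≡ 354 (mod 421)
13^5 ≡ 392 (mod 421)
13^6 ≡ 44 (mod 421)
13^7 ≡ 151 (mod 421)
13^10 ≡ 420 (mod 421)
13^12 ≡ 252 (mod 421)
13^14 ≡ 67 (mod 421)
13^15 ≡ 29 (mod 421)
13^20 ≡ 1 (mod 421) ✓
Hence ord(13) = 20.

20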